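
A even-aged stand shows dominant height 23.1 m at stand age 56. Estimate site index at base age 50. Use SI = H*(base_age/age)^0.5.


Formula: SI = H_dom * (base_age / age)^0.5
Age ratio = 50 / 56 = 0.89286
sqrt(age_ratio) = 0.94491
SI = 23.1 * 0.94491 = 21.8 m

21.8


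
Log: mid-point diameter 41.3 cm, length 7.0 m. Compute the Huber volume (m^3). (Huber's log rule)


Huber: V = Am * L,  Am = pi*(Dm/200)^2
Am = pi*(41.3/200)^2 = 0.133965 m^2
V = 0.133965*7.0 = 0.9378 m^3

0.9378


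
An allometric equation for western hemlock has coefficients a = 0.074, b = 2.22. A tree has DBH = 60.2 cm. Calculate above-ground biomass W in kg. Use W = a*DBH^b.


Formula: W = a * DBH^b  (allometric power law)
DBH^b = 60.2^2.22 = 8926.9728
W = 0.074 * 8926.9728 = 660.6 kg

660.6


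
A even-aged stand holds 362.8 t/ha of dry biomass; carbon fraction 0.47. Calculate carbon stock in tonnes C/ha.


Formula: Carbon Stock = Biomass * Carbon Fraction
C = 362.8 t/ha * 0.47
C = 170.5 t C/ha

170.5


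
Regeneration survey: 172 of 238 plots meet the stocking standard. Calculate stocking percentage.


Formula: Stocking % = stocked plots / total plots * 100
Stocking = 172 / 238 * 100
Stocking = 0.7227 * 100 = 72.3%

72.3


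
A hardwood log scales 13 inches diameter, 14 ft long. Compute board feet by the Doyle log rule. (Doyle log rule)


Doyle: BF = (D - 4)^2 * L / 16
Adjusted diameter = 13 - 4 = 9 in
(D-4)^2 = 9^2 = 81
BF = 81 * 14 / 16 = 71 BF

71


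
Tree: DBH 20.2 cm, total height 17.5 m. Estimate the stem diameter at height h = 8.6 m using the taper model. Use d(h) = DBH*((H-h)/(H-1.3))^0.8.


Taper: d(h) = DBH * ((H - h) / (H - 1.3))^0.8
Numerator = H - h = 17.5 - 8.6 = 8.9 m
Denominator = H - 1.3 = 17.5 - 1.3 = 16.2 m
Ratio = 8.9 / 16.2 = 0.54938
d = 20.2 * 0.54938^0.8 = 12.5 cm

12.5


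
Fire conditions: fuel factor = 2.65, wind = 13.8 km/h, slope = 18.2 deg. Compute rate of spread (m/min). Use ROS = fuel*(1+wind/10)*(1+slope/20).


Formula: ROS = fuel * (1 + wind/10) * (1 + slope/20)
Wind factor = 1 + 13.8/10 = 2.38
Slope factor = 1 + 18.2/20 = 1.91
ROS = 2.65 * 2.38 * 1.91 = 12.05 m/min

12.05


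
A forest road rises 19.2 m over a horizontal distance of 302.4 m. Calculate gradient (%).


Formula: Gradient = rise / run * 100
Gradient = 19.2 / 302.4 * 100 = 6.3%

6.3


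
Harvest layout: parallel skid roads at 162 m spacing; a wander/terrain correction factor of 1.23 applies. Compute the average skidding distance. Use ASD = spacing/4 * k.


Formula: ASD = (spacing / 4) * correction
Uncorrected distance = spacing / 4 = 162 / 4 = 40.5 m
ASD = 40.5 * 1.23 = 50 m

50


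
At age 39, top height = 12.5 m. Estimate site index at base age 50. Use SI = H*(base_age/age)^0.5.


Formula: SI = H_dom * (base_age / age)^0.5
Age ratio = 50 / 39 = 1.28205
sqrt(age_ratio) = 1.13228
SI = 12.5 * 1.13228 = 14.2 m

14.2


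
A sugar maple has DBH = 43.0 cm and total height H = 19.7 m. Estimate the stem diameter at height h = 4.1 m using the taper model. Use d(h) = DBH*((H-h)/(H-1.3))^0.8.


Taper: d(h) = DBH * ((H - h) / (H - 1.3))^0.8
Numerator = H - h = 19.7 - 4.1 = 15.6 m
Denominator = H - 1.3 = 19.7 - 1.3 = 18.4 m
Ratio = 15.6 / 18.4 = 0.84783
d = 43.0 * 0.84783^0.8 = 37.7 cm

37.7


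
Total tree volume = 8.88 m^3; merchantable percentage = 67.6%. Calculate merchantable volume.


Formula: MV = V_total * (merchantable_pct / 100)
Merchantable fraction = 67.6% / 100 = 0.676
MV = 8.88 m^3 * 0.676 = 6.003 m^3

6.003


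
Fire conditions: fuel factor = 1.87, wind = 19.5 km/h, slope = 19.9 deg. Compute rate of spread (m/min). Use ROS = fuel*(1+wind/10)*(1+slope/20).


Formula: ROS = fuel * (1 + wind/10) * (1 + slope/20)
Wind factor = 1 + 19.5/10 = 2.95
Slope factor = 1 + 19.9/20 = 1.995
ROS = 1.87 * 2.95 * 1.995 = 11.01 m/min

11.01


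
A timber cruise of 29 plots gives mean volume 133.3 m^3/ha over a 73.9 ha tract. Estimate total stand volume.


Formula: Total Volume = Mean Volume per ha * Total Area
Total Volume = 133.3 m^3/ha * 73.9 ha
Total Volume = 9851 m^3

9851


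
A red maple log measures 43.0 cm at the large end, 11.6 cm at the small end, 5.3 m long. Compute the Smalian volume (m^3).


Smalian: V = (A1 + A2)/2 * L,  A = pi*(D/200)^2
A1 = pi*(43.0/200)^2 = 0.14522 m^2
A2 = pi*(11.6/200)^2 = 0.010568 m^2
V = (0.14522+0.010568)/2*5.3 = 0.4128 m^3

0.4128


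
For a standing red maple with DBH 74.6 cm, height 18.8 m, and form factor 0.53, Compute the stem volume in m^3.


Formula: V = pi * (DBH/200)^2 * H * ff
Radius = DBH/200 = 74.6/200 = 0.373 m
Radius^2 = 0.373^2 = 0.139129 m^2
V = pi * 0.139129 * 18.8 * 0.53
V = 4.355 m^3

4.355


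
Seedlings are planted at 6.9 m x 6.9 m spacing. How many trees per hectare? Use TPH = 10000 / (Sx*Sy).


Formula: TPH = 10000 m^2/ha / (spacing_x * spacing_y)
Area per tree = 6.9 m * 6.9 m = 47.61 m^2
TPH = 10000 / 47.61 = 210 trees/ha

210


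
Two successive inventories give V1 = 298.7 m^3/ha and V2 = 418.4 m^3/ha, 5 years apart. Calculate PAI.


Formula: PAI = (V_T2 - V_T1) / (T2 - T1)
Volume increment = 418.4 - 298.7 = 119.7 m^3/ha
PAI = 119.7 / 5 = 23.94 m^3/ha/year

23.94


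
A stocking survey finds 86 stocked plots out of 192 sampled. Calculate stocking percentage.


Formula: Stocking % = stocked plots / total plots * 100
Stocking = 86 / 192 * 100
Stocking = 0.4479 * 100 = 44.8%

44.8


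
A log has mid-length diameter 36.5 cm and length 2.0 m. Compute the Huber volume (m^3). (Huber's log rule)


Huber: V = Am * L,  Am = pi*(Dm/200)^2
Am = pi*(36.5/200)^2 = 0.104635 m^2
V = 0.104635*2.0 = 0.2093 m^3

0.2093


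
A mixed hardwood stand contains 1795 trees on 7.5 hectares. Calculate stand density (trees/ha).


Formula: Stand Density = N_trees / Area_ha
Density = 1795 trees / 7.5 ha
Density = 239 trees/ha

239


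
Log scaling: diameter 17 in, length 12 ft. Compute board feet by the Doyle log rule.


Doyle: BF = (D - 4)^2 * L / 16
Adjusted diameter = 17 - 4 = 13 in
(D-4)^2 = 13^2 = 169
BF = 169 * 12 / 16 = 127 BF

127


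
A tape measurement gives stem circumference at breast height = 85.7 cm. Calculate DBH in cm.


Formula: DBH = C / pi
DBH = 85.7 / pi
pi = 3.14159...
DBH = 27.3 cm

27.3


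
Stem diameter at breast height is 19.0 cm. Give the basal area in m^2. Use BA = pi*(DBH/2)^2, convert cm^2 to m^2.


Formula: BA = pi * (DBH/2)^2 / 10000  (cm^2 to m^2)
Radius = DBH/2 = 19.0/2 = 9.5 cm
BA = pi * 9.5^2 / 10000
   = 283.5287 cm^2 / 10000
   = 0.0284 m^2

0.0284


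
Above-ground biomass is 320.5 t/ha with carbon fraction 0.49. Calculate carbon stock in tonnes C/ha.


Formula: Carbon Stock = Biomass * Carbon Fraction
C = 320.5 t/ha * 0.49
C = 157.0 t C/ha

157.0


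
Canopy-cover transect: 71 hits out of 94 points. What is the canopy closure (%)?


Formula: Canopy closure = covered points / total points * 100
Closure = 71 / 94 * 100
Closure = 0.7553 * 100 = 75.5%

75.5


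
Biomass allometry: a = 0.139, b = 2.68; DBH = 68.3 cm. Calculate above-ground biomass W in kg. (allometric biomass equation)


Formula: W = a * DBH^b  (allometric power law)
DBH^b = 68.3^2.68 = 82460.789
W = 0.139 * 82460.789 = 11462.0 kg

11462.0


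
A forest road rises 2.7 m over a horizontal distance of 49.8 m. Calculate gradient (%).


Formula: Gradient = rise / run * 100
Gradient = 2.7 / 49.8 * 100 = 5.4%

5.4


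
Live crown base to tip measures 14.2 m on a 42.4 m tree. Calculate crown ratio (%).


Formula: Crown Ratio = (Crown Length / Total Height) * 100
CR = (14.2 m / 42.4 m) * 100
CR = 0.3349 * 100 = 33.5%

33.5


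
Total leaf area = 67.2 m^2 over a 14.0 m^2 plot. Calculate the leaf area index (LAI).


Formula: LAI = total leaf area / ground area  (dimensionless)
LAI = 67.2 m^2 / 14.0 m^2
LAI = 4.8

4.8


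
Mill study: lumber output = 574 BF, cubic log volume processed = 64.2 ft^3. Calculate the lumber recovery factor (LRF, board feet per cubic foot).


Formula: LRF = Lumber Output (BF) / Log Input (ft^3)
LRF = 574 BF / 64.2 ft^3
LRF = 8.94 BF/ft^3

8.94


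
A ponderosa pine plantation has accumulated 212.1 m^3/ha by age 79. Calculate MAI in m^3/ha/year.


Formula: MAI = Total Volume / Stand Age
MAI = 212.1 m^3/ha / 79 years
MAI = 2.68 m^3/ha/year

2.68


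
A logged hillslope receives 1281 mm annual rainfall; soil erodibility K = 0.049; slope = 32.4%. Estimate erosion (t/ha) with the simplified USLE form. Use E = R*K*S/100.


Formula: E = R * K * S / 100  (simplified USLE)
R * K = 1281 * 0.049 = 62.769
E = 62.769 * 32.4 / 100 = 20.34 t/ha

20.34


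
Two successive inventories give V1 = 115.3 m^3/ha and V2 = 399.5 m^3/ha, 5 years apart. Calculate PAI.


Formula: PAI = (V_T2 - V_T1) / (T2 - T1)
Volume increment = 399.5 - 115.3 = 284.2 m^3/ha
PAI = 284.2 / 5 = 56.84 m^3/ha/year

56.84


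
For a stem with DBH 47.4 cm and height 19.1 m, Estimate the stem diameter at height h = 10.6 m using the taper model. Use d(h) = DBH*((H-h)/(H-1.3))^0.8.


Taper: d(h) = DBH * ((H - h) / (H - 1.3))^0.8
Numerator = H - h = 19.1 - 10.6 = 8.5 m
Denominator = H - 1.3 = 19.1 - 1.3 = 17.8 m
Ratio = 8.5 / 17.8 = 0.47753
d = 47.4 * 0.47753^0.8 = 26.2 cm

26.2


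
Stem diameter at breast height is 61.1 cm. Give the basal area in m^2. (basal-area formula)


Formula: BA = pi * (DBH/2)^2 / 10000  (cm^2 to m^2)
Radius = DBH/2 = 61.1/2 = 30.55 cm
BA = pi * 30.55^2 / 10000
   = 2932.0563 cm^2 / 10000
   = 0.2932 m^2

0.2932


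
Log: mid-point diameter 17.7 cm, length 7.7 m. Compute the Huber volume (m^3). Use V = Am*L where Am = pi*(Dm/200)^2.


Huber: V = Am * L,  Am = pi*(Dm/200)^2
Am = pi*(17.7/200)^2 = 0.024606 m^2
V = 0.024606*7.7 = 0.1895 m^3

0.1895


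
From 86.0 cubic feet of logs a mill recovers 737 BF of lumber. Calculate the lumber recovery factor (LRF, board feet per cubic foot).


Formula: LRF = Lumber Output (BF) / Log Input (ft^3)
LRF = 737 BF / 86.0 ft^3
LRF = 8.57 BF/ft^3

8.57


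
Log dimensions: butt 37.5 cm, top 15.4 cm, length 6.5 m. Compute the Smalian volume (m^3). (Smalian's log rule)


Smalian: V = (A1 + A2)/2 * L,  A = pi*(D/200)^2
A1 = pi*(37.5/200)^2 = 0.110447 m^2
A2 = pi*(15.4/200)^2 = 0.018627 m^2
V = (0.110447+0.018627)/2*6.5 = 0.4195 m^3

0.4195


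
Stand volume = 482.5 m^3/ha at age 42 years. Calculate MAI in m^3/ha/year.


Formula: MAI = Total Volume / Stand Age
MAI = 482.5 m^3/ha / 42 years
MAI = 11.49 m^3/ha/year

11.49


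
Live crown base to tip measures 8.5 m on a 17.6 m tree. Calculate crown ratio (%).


Formula: Crown Ratio = (Crown Length / Total Height) * 100
CR = (8.5 m / 17.6 m) * 100
CR = 0.483 * 100 = 48.3%

48.3


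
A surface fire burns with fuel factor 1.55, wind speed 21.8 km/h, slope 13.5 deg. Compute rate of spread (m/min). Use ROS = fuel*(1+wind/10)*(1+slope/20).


Formula: ROS = fuel * (1 + wind/10) * (1 + slope/20)
Wind factor = 1 + 21.8/10 = 3.18
Slope factor = 1 + 13.5/20 = 1.675
ROS = 1.55 * 3.18 * 1.675 = 8.26 m/min

8.26


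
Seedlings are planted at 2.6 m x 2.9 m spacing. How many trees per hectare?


Formula: TPH = 10000 m^2/ha / (spacing_x * spacing_y)
Area per tree = 2.6 m * 2.9 m = 7.54 m^2
TPH = 10000 / 7.54 = 1326 trees/ha

1326


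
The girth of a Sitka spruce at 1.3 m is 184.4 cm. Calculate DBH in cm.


Formula: DBH = C / pi
DBH = 184.4 / pi
pi = 3.14159...
DBH = 58.7 cm

58.7


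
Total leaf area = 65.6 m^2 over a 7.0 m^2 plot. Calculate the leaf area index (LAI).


Formula: LAI = total leaf area / ground area  (dimensionless)
LAI = 65.6 m^2 / 7.0 m^2
LAI = 9.37

9.37


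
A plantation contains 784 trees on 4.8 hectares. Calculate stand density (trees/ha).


Formula: Stand Density = N_trees / Area_ha
Density = 784 trees / 4.8 ha
Density = 163 trees/ha

163


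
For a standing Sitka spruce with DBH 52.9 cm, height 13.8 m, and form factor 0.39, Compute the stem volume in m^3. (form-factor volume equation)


Formula: V = pi * (DBH/200)^2 * H * ff
Radius = DBH/200 = 52.9/200 = 0.2645 m
Radius^2 = 0.2645^2 = 0.06996025 m^2
V = pi * 0.06996025 * 13.8 * 0.39
V = 1.183 m^3

1.183


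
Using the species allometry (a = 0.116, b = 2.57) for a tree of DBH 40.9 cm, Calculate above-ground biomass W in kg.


Formula: W = a * DBH^b  (allometric power law)
DBH^b = 40.9^2.57 = 13871.6749
W = 0.116 * 13871.6749 = 1609.1 kg

1609.1


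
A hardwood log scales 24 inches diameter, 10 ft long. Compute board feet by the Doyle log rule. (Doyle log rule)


Doyle: BF = (D - 4)^2 * L / 16
Adjusted diameter = 24 - 4 = 20 in
(D-4)^2 = 20^2 = 400
BF = 400 * 10 / 16 = 250 BF

250


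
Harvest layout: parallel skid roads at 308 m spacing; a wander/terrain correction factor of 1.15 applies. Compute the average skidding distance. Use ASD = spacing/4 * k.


Formula: ASD = (spacing / 4) * correction
Uncorrected distance = spacing / 4 = 308 / 4 = 77 m
ASD = 77 * 1.15 = 89 m

89


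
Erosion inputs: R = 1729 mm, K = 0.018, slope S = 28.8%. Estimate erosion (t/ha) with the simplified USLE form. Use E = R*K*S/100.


Formula: E = R * K * S / 100  (simplified USLE)
R * K = 1729 * 0.018 = 31.122
E = 31.122 * 28.8 / 100 = 8.96 t/ha

8.96


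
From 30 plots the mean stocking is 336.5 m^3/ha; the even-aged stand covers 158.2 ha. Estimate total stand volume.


Formula: Total Volume = Mean Volume per ha * Total Area
Total Volume = 336.5 m^3/ha * 158.2 ha
Total Volume = 53234 m^3

53234


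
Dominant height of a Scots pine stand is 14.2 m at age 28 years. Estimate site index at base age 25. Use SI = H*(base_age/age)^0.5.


Formula: SI = H_dom * (base_age / age)^0.5
Age ratio = 25 / 28 = 0.89286
sqrt(age_ratio) = 0.94491
SI = 14.2 * 0.94491 = 13.4 m

13.4


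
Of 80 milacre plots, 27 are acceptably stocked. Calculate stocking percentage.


Formula: Stocking % = stocked plots / total plots * 100
Stocking = 27 / 80 * 100
Stocking = 0.3375 * 100 = 33.8%

33.8


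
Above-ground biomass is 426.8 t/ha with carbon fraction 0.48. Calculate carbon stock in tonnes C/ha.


Formula: Carbon Stock = Biomass * Carbon Fraction
C = 426.8 t/ha * 0.48
C = 204.9 t C/ha

204.9


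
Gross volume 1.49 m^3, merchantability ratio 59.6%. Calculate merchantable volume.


Formula: MV = V_total * (merchantable_pct / 100)
Merchantable fraction = 59.6% / 100 = 0.596
MV = 1.49 m^3 * 0.596 = 0.888 m^3

0.888


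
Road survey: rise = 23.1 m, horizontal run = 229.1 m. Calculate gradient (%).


Formula: Gradient = rise / run * 100
Gradient = 23.1 / 229.1 * 100 = 10.1%

10.1


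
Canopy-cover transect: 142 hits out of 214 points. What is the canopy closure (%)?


Formula: Canopy closure = covered points / total points * 100
Closure = 142 / 214 * 100
Closure = 0.6636 * 100 = 66.4%

66.4


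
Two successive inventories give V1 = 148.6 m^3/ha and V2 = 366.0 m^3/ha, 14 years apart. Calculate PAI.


Formula: PAI = (V_T2 - V_T1) / (T2 - T1)
Volume increment = 366.0 - 148.6 = 217.4 m^3/ha
PAI = 217.4 / 14 = 15.53 m^3/ha/year

15.53


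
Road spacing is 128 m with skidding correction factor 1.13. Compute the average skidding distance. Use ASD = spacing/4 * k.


Formula: ASD = (spacing / 4) * correction
Uncorrected distance = spacing / 4 = 128 / 4 = 32 m
ASD = 32 * 1.13 = 36 m

36


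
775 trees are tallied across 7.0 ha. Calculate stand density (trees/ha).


Formula: Stand Density = N_trees / Area_ha
Density = 775 trees / 7.0 ha
Density = 111 trees/ha

111


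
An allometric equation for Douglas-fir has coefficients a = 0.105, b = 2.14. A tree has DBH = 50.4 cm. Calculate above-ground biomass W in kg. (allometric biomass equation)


Formula: W = a * DBH^b  (allometric power law)
DBH^b = 50.4^2.14 = 4397.4544
W = 0.105 * 4397.4544 = 461.7 kg

461.7


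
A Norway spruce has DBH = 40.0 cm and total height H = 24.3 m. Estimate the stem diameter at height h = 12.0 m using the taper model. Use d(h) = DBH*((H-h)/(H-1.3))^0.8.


Taper: d(h) = DBH * ((H - h) / (H - 1.3))^0.8
Numerator = H - h = 24.3 - 12.0 = 12.3 m
Denominator = H - 1.3 = 24.3 - 1.3 = 23.0 m
Ratio = 12.3 / 23.0 = 0.53478
d = 40.0 * 0.53478^0.8 = 24.2 cm

24.2


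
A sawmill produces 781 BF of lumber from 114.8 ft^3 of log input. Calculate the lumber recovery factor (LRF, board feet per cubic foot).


Formula: LRF = Lumber Output (BF) / Log Input (ft^3)
LRF = 781 BF / 114.8 ft^3
LRF = 6.8 BF/ft^3

6.8


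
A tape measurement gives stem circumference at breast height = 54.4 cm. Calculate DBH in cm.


Formula: DBH = C / pi
DBH = 54.4 / pi
pi = 3.14159...
DBH = 17.3 cm

17.3


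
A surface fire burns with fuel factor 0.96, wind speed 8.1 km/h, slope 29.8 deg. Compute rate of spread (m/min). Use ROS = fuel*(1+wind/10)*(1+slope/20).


Formula: ROS = fuel * (1 + wind/10) * (1 + slope/20)
Wind factor = 1 + 8.1/10 = 1.81
Slope factor = 1 + 29.8/20 = 2.49
ROS = 0.96 * 1.81 * 2.49 = 4.33 m/min

4.33


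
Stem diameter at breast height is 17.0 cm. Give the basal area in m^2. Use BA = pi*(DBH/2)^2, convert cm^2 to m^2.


Formula: BA = pi * (DBH/2)^2 / 10000  (cm^2 to m^2)
Radius = DBH/2 = 17.0/2 = 8.5 cm
BA = pi * 8.5^2 / 10000
   = 226.9801 cm^2 / 10000
   = 0.0227 m^2

0.0227


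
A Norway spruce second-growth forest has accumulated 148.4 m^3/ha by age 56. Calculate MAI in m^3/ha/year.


Formula: MAI = Total Volume / Stand Age
MAI = 148.4 m^3/ha / 56 years
MAI = 2.65 m^3/ha/year

2.65


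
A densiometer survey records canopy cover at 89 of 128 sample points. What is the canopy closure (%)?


Formula: Canopy closure = covered points / total points * 100
Closure = 89 / 128 * 100
Closure = 0.6953 * 100 = 69.5%

69.5


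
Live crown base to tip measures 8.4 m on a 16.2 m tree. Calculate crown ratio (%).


Formula: Crown Ratio = (Crown Length / Total Height) * 100
CR = (8.4 m / 16.2 m) * 100
CR = 0.5185 * 100 = 51.9%

51.9


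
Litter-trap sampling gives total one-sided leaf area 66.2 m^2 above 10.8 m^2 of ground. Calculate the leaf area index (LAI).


Formula: LAI = total leaf area / ground area  (dimensionless)
LAI = 66.2 m^2 / 10.8 m^2
LAI = 6.13

6.13


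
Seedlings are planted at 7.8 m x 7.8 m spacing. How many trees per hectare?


Formula: TPH = 10000 m^2/ha / (spacing_x * spacing_y)
Area per tree = 7.8 m * 7.8 m = 60.84 m^2
TPH = 10000 / 60.84 = 164 trees/ha

164


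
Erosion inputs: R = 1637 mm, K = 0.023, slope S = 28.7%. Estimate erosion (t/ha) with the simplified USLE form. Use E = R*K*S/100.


Formula: E = R * K * S / 100  (simplified USLE)
R * K = 1637 * 0.023 = 37.651
E = 37.651 * 28.7 / 100 = 10.81 t/ha

10.81


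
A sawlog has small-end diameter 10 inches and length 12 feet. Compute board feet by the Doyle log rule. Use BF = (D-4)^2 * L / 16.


Doyle: BF = (D - 4)^2 * L / 16
Adjusted diameter = 10 - 4 = 6 in
(D-4)^2 = 6^2 = 36
BF = 36 * 12 / 16 = 27 BF

27


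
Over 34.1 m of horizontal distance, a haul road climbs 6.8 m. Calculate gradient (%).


Formula: Gradient = rise / run * 100
Gradient = 6.8 / 34.1 * 100 = 19.9%

19.9


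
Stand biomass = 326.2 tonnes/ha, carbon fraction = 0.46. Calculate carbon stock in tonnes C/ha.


Formula: Carbon Stock = Biomass * Carbon Fraction
C = 326.2 t/ha * 0.46
C = 150.1 t C/ha

150.1


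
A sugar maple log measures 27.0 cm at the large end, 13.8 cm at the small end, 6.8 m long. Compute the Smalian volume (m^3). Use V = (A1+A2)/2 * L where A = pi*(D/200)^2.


Smalian: V = (A1 + A2)/2 * L,  A = pi*(D/200)^2
A1 = pi*(27.0/200)^2 = 0.057256 m^2
A2 = pi*(13.8/200)^2 = 0.014957 m^2
V = (0.057256+0.014957)/2*6.8 = 0.2455 m^3

0.2455


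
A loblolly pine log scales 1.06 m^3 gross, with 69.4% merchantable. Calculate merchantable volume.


Formula: MV = V_total * (merchantable_pct / 100)
Merchantable fraction = 69.4% / 100 = 0.694
MV = 1.06 m^3 * 0.694 = 0.736 m^3

0.736


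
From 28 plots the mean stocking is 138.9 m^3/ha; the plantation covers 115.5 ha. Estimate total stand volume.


Formula: Total Volume = Mean Volume per ha * Total Area
Total Volume = 138.9 m^3/ha * 115.5 ha
Total Volume = 16043 m^3

16043


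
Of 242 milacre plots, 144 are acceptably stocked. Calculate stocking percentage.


Formula: Stocking % = stocked plots / total plots * 100
Stocking = 144 / 242 * 100
Stocking = 0.595 * 100 = 59.5%

59.5


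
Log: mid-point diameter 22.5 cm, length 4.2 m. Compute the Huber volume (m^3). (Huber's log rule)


Huber: V = Am * L,  Am = pi*(Dm/200)^2
Am = pi*(22.5/200)^2 = 0.039761 m^2
V = 0.039761*4.2 = 0.167 m^3

0.167


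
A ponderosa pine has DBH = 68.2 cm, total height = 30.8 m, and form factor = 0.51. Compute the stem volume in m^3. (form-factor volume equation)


Formula: V = pi * (DBH/200)^2 * H * ff
Radius = DBH/200 = 68.2/200 = 0.341 m
Radius^2 = 0.341^2 = 0.116281 m^2
V = pi * 0.116281 * 30.8 * 0.51
V = 5.738 m^3

5.738


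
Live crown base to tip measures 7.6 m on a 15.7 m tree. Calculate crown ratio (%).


Formula: Crown Ratio = (Crown Length / Total Height) * 100
CR = (7.6 m / 15.7 m) * 100
CR = 0.4841 * 100 = 48.4%

48.4


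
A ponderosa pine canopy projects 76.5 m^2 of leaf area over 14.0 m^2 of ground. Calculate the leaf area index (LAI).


Formula: LAI = total leaf area / ground area  (dimensionless)
LAI = 76.5 m^2 / 14.0 m^2
LAI = 5.46

5.46


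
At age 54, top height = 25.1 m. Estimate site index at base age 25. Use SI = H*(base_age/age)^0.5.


Formula: SI = H_dom * (base_age / age)^0.5
Age ratio = 25 / 54 = 0.46296
sqrt(age_ratio) = 0.68041
SI = 25.1 * 0.68041 = 17.1 m

17.1


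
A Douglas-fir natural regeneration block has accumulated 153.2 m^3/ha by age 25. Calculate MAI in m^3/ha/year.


Formula: MAI = Total Volume / Stand Age
MAI = 153.2 m^3/ha / 25 years
MAI = 6.13 m^3/ha/year

6.13


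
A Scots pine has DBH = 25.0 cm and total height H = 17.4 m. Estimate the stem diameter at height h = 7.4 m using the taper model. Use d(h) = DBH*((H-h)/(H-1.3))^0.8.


Taper: d(h) = DBH * ((H - h) / (H - 1.3))^0.8
Numerator = H - h = 17.4 - 7.4 = 10.0 m
Denominator = H - 1.3 = 17.4 - 1.3 = 16.1 m
Ratio = 10.0 / 16.1 = 0.62112
d = 25.0 * 0.62112^0.8 = 17.1 cm

17.1


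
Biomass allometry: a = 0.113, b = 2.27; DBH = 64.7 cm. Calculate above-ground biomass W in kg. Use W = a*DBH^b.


Formula: W = a * DBH^b  (allometric power law)
DBH^b = 64.7^2.27 = 12904.8428
W = 0.113 * 12904.8428 = 1458.2 kg

1458.2


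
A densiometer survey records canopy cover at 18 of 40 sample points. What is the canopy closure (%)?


Formula: Canopy closure = covered points / total points * 100
Closure = 18 / 40 * 100
Closure = 0.45 * 100 = 45.0%

45.0


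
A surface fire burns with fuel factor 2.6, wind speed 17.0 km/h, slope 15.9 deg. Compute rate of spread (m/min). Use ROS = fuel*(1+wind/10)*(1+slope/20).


Formula: ROS = fuel * (1 + wind/10) * (1 + slope/20)
Wind factor = 1 + 17.0/10 = 2.7
Slope factor = 1 + 15.9/20 = 1.795
ROS = 2.6 * 2.7 * 1.795 = 12.6 m/min

12.6


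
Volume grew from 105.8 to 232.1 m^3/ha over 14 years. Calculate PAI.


Formula: PAI = (V_T2 - V_T1) / (T2 - T1)
Volume increment = 232.1 - 105.8 = 126.3 m^3/ha
PAI = 126.3 / 14 = 9.02 m^3/ha/year

9.02


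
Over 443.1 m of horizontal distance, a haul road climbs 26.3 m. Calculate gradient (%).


Formula: Gradient = rise / run * 100
Gradient = 26.3 / 443.1 * 100 = 5.9%

5.9


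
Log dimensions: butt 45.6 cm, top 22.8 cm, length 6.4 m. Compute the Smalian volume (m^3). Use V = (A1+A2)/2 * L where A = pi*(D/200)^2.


Smalian: V = (A1 + A2)/2 * L,  A = pi*(D/200)^2
A1 = pi*(45.6/200)^2 = 0.163313 m^2
A2 = pi*(22.8/200)^2 = 0.040828 m^2
V = (0.163313+0.040828)/2*6.4 = 0.6533 m^3

0.6533


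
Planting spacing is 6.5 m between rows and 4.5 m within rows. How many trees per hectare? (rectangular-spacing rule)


Formula: TPH = 10000 m^2/ha / (spacing_x * spacing_y)
Area per tree = 6.5 m * 4.5 m = 29.25 m^2
TPH = 10000 / 29.25 = 342 trees/ha

342


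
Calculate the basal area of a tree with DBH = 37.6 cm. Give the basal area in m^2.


Formula: BA = pi * (DBH/2)^2 / 10000  (cm^2 to m^2)
Radius = DBH/2 = 37.6/2 = 18.8 cm
BA = pi * 18.8^2 / 10000
   = 1110.3645 cm^2 / 10000
   = 0.111 m^2

0.111


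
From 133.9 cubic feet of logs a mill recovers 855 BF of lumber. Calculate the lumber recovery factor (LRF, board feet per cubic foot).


Formula: LRF = Lumber Output (BF) / Log Input (ft^3)
LRF = 855 BF / 133.9 ft^3
LRF = 6.39 BF/ft^3

6.39


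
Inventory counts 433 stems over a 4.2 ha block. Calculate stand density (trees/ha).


Formula: Stand Density = N_trees / Area_ha
Density = 433 trees / 4.2 ha
Density = 103 trees/ha

103


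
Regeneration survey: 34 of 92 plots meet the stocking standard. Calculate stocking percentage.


Formula: Stocking % = stocked plots / total plots * 100
Stocking = 34 / 92 * 100
Stocking = 0.3696 * 100 = 37.0%

37.0


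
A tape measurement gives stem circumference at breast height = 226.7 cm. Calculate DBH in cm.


Formula: DBH = C / pi
DBH = 226.7 / pi
pi = 3.14159...
DBH = 72.2 cm

72.2


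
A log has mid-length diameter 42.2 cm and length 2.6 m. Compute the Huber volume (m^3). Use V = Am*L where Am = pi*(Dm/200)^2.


Huber: V = Am * L,  Am = pi*(Dm/200)^2
Am = pi*(42.2/200)^2 = 0.139867 m^2
V = 0.139867*2.6 = 0.3637 m^3

0.3637


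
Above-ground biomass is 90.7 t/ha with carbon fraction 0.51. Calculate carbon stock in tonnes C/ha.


Formula: Carbon Stock = Biomass * Carbon Fraction
C = 90.7 t/ha * 0.51
C = 46.3 t C/ha

46.3


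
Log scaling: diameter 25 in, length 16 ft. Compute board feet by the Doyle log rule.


Doyle: BF = (D - 4)^2 * L / 16
Adjusted diameter = 25 - 4 = 21 in
(D-4)^2 = 21^2 = 441
BF = 441 * 16 / 16 = 441 BF

441


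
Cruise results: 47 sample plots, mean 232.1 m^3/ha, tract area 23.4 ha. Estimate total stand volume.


Formula: Total Volume = Mean Volume per ha * Total Area
Total Volume = 232.1 m^3/ha * 23.4 ha
Total Volume = 5431 m^3

5431


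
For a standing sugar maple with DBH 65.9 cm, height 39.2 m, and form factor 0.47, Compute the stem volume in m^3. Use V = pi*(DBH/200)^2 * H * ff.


Formula: V = pi * (DBH/200)^2 * H * ff
Radius = DBH/200 = 65.9/200 = 0.3295 m
Radius^2 = 0.3295^2 = 0.10857025 m^2
V = pi * 0.10857025 * 39.2 * 0.47
V = 6.284 m^3

6.284


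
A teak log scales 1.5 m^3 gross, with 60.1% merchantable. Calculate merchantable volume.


Formula: MV = V_total * (merchantable_pct / 100)
Merchantable fraction = 60.1% / 100 = 0.601
MV = 1.5 m^3 * 0.601 = 0.902 m^3

0.902


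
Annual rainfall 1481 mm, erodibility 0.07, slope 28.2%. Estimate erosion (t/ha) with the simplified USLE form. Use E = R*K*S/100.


Formula: E = R * K * S / 100  (simplified USLE)
R * K = 1481 * 0.07 = 103.67
E = 103.67 * 28.2 / 100 = 29.23 t/ha

29.23


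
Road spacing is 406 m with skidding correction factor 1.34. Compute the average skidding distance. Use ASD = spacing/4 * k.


Formula: ASD = (spacing / 4) * correction
Uncorrected distance = spacing / 4 = 406 / 4 = 101.5 m
ASD = 101.5 * 1.34 = 136 m

136


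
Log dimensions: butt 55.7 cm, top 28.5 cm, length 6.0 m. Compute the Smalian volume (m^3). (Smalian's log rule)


Smalian: V = (A1 + A2)/2 * L,  A = pi*(D/200)^2
A1 = pi*(55.7/200)^2 = 0.243669 m^2
A2 = pi*(28.5/200)^2 = 0.063794 m^2
V = (0.243669+0.063794)/2*6.0 = 0.9224 m^3

0.9224


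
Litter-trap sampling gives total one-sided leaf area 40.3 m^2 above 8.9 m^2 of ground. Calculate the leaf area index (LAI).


Formula: LAI = total leaf area / ground area  (dimensionless)
LAI = 40.3 m^2 / 8.9 m^2
LAI = 4.53

4.53


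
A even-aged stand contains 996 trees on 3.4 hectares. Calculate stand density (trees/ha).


Formula: Stand Density = N_trees / Area_ha
Density = 996 trees / 3.4 ha
Density = 293 trees/ha

293


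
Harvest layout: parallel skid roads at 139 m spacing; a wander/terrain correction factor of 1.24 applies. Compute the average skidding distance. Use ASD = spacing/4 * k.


Formula: ASD = (spacing / 4) * correction
Uncorrected distance = spacing / 4 = 139 / 4 = 34.75 m
ASD = 34.75 * 1.24 = 43 m

43


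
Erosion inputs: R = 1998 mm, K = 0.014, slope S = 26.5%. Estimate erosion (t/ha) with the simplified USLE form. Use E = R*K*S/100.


Formula: E = R * K * S / 100  (simplified USLE)
R * K = 1998 * 0.014 = 27.972
E = 27.972 * 26.5 / 100 = 7.41 t/ha

7.41


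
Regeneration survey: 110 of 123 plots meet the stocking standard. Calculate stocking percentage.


Formula: Stocking % = stocked plots / total plots * 100
Stocking = 110 / 123 * 100
Stocking = 0.8943 * 100 = 89.4%

89.4


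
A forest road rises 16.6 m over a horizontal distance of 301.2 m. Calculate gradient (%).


Formula: Gradient = rise / run * 100
Gradient = 16.6 / 301.2 * 100 = 5.5%

5.5


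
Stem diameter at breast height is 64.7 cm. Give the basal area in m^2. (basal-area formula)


Formula: BA = pi * (DBH/2)^2 / 10000  (cm^2 to m^2)
Radius = DBH/2 = 64.7/2 = 32.35 cm
BA = pi * 32.35^2 / 10000
   = 3287.7474 cm^2 / 10000
   = 0.3288 m^2

0.3288


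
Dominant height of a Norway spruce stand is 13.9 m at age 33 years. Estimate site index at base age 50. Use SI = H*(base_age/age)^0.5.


Formula: SI = H_dom * (base_age / age)^0.5
Age ratio = 50 / 33 = 1.51515
sqrt(age_ratio) = 1.23091
SI = 13.9 * 1.23091 = 17.1 m

17.1


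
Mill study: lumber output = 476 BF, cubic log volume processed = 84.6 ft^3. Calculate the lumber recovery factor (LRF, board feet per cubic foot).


Formula: LRF = Lumber Output (BF) / Log Input (ft^3)
LRF = 476 BF / 84.6 ft^3
LRF = 5.63 BF/ft^3

5.63


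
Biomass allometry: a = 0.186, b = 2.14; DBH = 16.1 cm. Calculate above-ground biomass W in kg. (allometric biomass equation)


Formula: W = a * DBH^b  (allometric power law)
DBH^b = 16.1^2.14 = 382.4788
W = 0.186 * 382.4788 = 71.1 kg

71.1


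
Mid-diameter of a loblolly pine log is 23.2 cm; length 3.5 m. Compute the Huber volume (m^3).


Huber: V = Am * L,  Am = pi*(Dm/200)^2
Am = pi*(23.2/200)^2 = 0.042273 m^2
V = 0.042273*3.5 = 0.148 m^3

0.148


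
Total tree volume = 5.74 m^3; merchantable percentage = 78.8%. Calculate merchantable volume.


Formula: MV = V_total * (merchantable_pct / 100)
Merchantable fraction = 78.8% / 100 = 0.788
MV = 5.74 m^3 * 0.788 = 4.523 m^3

4.523


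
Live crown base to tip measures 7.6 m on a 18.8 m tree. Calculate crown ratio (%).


Formula: Crown Ratio = (Crown Length / Total Height) * 100
CR = (7.6 m / 18.8 m) * 100
CR = 0.4043 * 100 = 40.4%

40.4


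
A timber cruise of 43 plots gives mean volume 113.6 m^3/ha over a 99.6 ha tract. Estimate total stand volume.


Formula: Total Volume = Mean Volume per ha * Total Area
Total Volume = 113.6 m^3/ha * 99.6 ha
Total Volume = 11315 m^3

11315


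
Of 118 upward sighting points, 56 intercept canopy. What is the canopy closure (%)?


Formula: Canopy closure = covered points / total points * 100
Closure = 56 / 118 * 100
Closure = 0.4746 * 100 = 47.5%

47.5


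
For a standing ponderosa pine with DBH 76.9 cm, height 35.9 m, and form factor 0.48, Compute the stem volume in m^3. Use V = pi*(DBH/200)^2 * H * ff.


Formula: V = pi * (DBH/200)^2 * H * ff
Radius = DBH/200 = 76.9/200 = 0.3845 m
Radius^2 = 0.3845^2 = 0.14784025 m^2
V = pi * 0.14784025 * 35.9 * 0.48
V = 8.003 m^3

8.003


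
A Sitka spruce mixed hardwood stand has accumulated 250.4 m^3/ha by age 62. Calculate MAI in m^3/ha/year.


Formula: MAI = Total Volume / Stand Age
MAI = 250.4 m^3/ha / 62 years
MAI = 4.04 m^3/ha/year

4.04


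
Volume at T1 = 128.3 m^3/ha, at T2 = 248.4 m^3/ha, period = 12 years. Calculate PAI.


Formula: PAI = (V_T2 - V_T1) / (T2 - T1)
Volume increment = 248.4 - 128.3 = 120.1 m^3/ha
PAI = 120.1 / 12 = 10.01 m^3/ha/year

10.01


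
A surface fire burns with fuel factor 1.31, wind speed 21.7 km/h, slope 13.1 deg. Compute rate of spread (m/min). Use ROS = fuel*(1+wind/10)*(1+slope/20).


Formula: ROS = fuel * (1 + wind/10) * (1 + slope/20)
Wind factor = 1 + 21.7/10 = 3.17
Slope factor = 1 + 13.1/20 = 1.655
ROS = 1.31 * 3.17 * 1.655 = 6.87 m/min

6.87


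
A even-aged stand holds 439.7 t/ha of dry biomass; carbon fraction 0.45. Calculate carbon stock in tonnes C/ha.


Formula: Carbon Stock = Biomass * Carbon Fraction
C = 439.7 t/ha * 0.45
C = 197.9 t C/ha

197.9


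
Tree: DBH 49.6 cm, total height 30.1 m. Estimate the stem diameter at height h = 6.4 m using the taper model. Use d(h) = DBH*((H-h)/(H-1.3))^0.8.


Taper: d(h) = DBH * ((H - h) / (H - 1.3))^0.8
Numerator = H - h = 30.1 - 6.4 = 23.7 m
Denominator = H - 1.3 = 30.1 - 1.3 = 28.8 m
Ratio = 23.7 / 28.8 = 0.82292
d = 49.6 * 0.82292^0.8 = 42.4 cm

42.4


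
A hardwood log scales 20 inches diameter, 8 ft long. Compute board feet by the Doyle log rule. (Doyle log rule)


Doyle: BF = (D - 4)^2 * L / 16
Adjusted diameter = 20 - 4 = 16 in
(D-4)^2 = 16^2 = 256
BF = 256 * 8 / 16 = 128 BF

128


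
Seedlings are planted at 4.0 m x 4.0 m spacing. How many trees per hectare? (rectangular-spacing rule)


Formula: TPH = 10000 m^2/ha / (spacing_x * spacing_y)
Area per tree = 4.0 m * 4.0 m = 16.0 m^2
TPH = 10000 / 16.0 = 625 trees/ha

625


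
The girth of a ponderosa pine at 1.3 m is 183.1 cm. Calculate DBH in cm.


Formula: DBH = C / pi
DBH = 183.1 / pi
pi = 3.14159...
DBH = 58.3 cm

58.3


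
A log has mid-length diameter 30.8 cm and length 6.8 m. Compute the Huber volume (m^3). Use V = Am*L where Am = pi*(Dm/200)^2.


Huber: V = Am * L,  Am = pi*(Dm/200)^2
Am = pi*(30.8/200)^2 = 0.074506 m^2
V = 0.074506*6.8 = 0.5066 m^3

0.5066


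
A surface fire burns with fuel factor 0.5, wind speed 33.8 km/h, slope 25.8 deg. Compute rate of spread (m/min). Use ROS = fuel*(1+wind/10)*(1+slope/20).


Formula: ROS = fuel * (1 + wind/10) * (1 + slope/20)
Wind factor = 1 + 33.8/10 = 4.38
Slope factor = 1 + 25.8/20 = 2.29
ROS = 0.5 * 4.38 * 2.29 = 5.02 m/min

5.02


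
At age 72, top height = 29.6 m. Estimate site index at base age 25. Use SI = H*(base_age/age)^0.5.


Formula: SI = H_dom * (base_age / age)^0.5
Age ratio = 25 / 72 = 0.34722
sqrt(age_ratio) = 0.58926
SI = 29.6 * 0.58926 = 17.4 m

17.4


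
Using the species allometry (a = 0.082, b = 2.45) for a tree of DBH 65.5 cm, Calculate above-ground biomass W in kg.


Formula: W = a * DBH^b  (allometric power law)
DBH^b = 65.5^2.45 = 28170.2814
W = 0.082 * 28170.2814 = 2310.0 kg

2310.0


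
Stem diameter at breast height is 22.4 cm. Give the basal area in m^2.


Formula: BA = pi * (DBH/2)^2 / 10000  (cm^2 to m^2)
Radius = DBH/2 = 22.4/2 = 11.2 cm
BA = pi * 11.2^2 / 10000
   = 394.0814 cm^2 / 10000
   = 0.0394 m^2

0.0394


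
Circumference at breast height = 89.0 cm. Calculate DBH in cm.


Formula: DBH = C / pi
DBH = 89.0 / pi
pi = 3.14159...
DBH = 28.3 cm

28.3


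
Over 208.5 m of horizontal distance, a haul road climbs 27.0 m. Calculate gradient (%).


Formula: Gradient = rise / run * 100
Gradient = 27.0 / 208.5 * 100 = 12.9%

12.9


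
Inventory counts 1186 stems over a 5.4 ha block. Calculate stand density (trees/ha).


Formula: Stand Density = N_trees / Area_ha
Density = 1186 trees / 5.4 ha
Density = 220 trees/ha

220


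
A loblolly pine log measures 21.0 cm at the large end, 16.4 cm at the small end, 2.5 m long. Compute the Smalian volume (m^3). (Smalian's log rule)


Smalian: V = (A1 + A2)/2 * L,  A = pi*(D/200)^2
A1 = pi*(21.0/200)^2 = 0.034636 m^2
A2 = pi*(16.4/200)^2 = 0.021124 m^2
V = (0.034636+0.021124)/2*2.5 = 0.0697 m^3

0.0697


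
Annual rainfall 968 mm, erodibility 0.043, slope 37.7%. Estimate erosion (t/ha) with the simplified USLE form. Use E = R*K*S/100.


Formula: E = R * K * S / 100  (simplified USLE)
R * K = 968 * 0.043 = 41.624
E = 41.624 * 37.7 / 100 = 15.69 t/ha

15.69


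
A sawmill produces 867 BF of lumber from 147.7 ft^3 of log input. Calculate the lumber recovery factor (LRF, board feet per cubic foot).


Formula: LRF = Lumber Output (BF) / Log Input (ft^3)
LRF = 867 BF / 147.7 ft^3
LRF = 5.87 BF/ft^3

5.87


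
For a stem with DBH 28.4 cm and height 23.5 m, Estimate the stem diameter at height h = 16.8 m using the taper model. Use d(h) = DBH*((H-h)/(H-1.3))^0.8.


Taper: d(h) = DBH * ((H - h) / (H - 1.3))^0.8
Numerator = H - h = 23.5 - 16.8 = 6.7 m
Denominator = H - 1.3 = 23.5 - 1.3 = 22.2 m
Ratio = 6.7 / 22.2 = 0.3018
d = 28.4 * 0.3018^0.8 = 10.9 cm

10.9


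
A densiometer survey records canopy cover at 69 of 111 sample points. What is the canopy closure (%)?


Formula: Canopy closure = covered points / total points * 100
Closure = 69 / 111 * 100
Closure = 0.6216 * 100 = 62.2%

62.2


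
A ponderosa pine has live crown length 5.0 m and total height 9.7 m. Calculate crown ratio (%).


Formula: Crown Ratio = (Crown Length / Total Height) * 100
CR = (5.0 m / 9.7 m) * 100
CR = 0.5155 * 100 = 51.5%

51.5


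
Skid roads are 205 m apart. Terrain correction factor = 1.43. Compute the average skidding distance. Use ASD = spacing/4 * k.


Formula: ASD = (spacing / 4) * correction
Uncorrected distance = spacing / 4 = 205 / 4 = 51.25 m
ASD = 51.25 * 1.43 = 73 m

73


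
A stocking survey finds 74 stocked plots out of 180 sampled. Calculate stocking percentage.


Formula: Stocking % = stocked plots / total plots * 100
Stocking = 74 / 180 * 100
Stocking = 0.4111 * 100 = 41.1%

41.1


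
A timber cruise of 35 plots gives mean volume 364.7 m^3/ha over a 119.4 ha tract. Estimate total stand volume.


Formula: Total Volume = Mean Volume per ha * Total Area
Total Volume = 364.7 m^3/ha * 119.4 ha
Total Volume = 43545 m^3

43545


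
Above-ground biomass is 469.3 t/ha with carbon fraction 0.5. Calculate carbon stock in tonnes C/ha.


Formula: Carbon Stock = Biomass * Carbon Fraction
C = 469.3 t/ha * 0.5
C = 234.7 t C/ha

234.7


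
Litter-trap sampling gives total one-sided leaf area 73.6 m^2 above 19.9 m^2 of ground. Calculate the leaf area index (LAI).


Formula: LAI = total leaf area / ground area  (dimensionless)
LAI = 73.6 m^2 / 19.9 m^2
LAI = 3.7

3.7


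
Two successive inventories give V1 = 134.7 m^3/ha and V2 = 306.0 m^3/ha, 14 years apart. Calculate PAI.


Formula: PAI = (V_T2 - V_T1) / (T2 - T1)
Volume increment = 306.0 - 134.7 = 171.3 m^3/ha
PAI = 171.3 / 14 = 12.24 m^3/ha/year

12.24


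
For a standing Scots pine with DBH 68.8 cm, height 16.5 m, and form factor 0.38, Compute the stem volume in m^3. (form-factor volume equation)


Formula: V = pi * (DBH/200)^2 * H * ff
Radius = DBH/200 = 68.8/200 = 0.344 m
Radius^2 = 0.344^2 = 0.118336 m^2
V = pi * 0.118336 * 16.5 * 0.38
V = 2.331 m^3

2.331


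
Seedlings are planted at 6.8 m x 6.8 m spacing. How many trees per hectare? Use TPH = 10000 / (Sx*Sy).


Formula: TPH = 10000 m^2/ha / (spacing_x * spacing_y)
Area per tree = 6.8 m * 6.8 m = 46.24 m^2
TPH = 10000 / 46.24 = 216 trees/ha

216


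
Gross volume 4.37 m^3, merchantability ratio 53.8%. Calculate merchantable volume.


Formula: MV = V_total * (merchantable_pct / 100)
Merchantable fraction = 53.8% / 100 = 0.538
MV = 4.37 m^3 * 0.538 = 2.351 m^3

2.351


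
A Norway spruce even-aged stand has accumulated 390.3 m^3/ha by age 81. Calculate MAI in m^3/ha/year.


Formula: MAI = Total Volume / Stand Age
MAI = 390.3 m^3/ha / 81 years
MAI = 4.82 m^3/ha/year

4.82


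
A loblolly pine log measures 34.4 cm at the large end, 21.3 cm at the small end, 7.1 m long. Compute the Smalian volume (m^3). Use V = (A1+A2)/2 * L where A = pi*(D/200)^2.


Smalian: V = (A1 + A2)/2 * L,  A = pi*(D/200)^2
A1 = pi*(34.4/200)^2 = 0.092941 m^2
A2 = pi*(21.3/200)^2 = 0.035633 m^2
V = (0.092941+0.035633)/2*7.1 = 0.4564 m^3

0.4564


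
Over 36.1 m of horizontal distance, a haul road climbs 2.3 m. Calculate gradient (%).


Formula: Gradient = rise / run * 100
Gradient = 2.3 / 36.1 * 100 = 6.4%

6.4
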